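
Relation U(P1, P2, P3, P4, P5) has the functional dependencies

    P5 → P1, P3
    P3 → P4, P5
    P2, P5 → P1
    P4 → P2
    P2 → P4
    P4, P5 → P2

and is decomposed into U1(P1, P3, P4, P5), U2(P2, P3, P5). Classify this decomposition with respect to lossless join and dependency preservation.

lossless but not dependency-preserving

Lossless test: (P3, P5)⁺ = {P1, P2, P3, P4, P5}, which contains all of one fragment — lossless.
Dependency preservation: the restricted closure of {P4} across the fragments never reaches {P2}, so P4 → P2 cannot be enforced without a join — not preserved.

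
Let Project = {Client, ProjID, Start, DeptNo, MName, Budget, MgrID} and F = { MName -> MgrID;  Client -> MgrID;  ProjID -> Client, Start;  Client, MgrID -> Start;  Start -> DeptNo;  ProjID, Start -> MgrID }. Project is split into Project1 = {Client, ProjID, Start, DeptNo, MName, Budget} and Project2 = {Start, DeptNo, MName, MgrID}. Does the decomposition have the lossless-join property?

Yes

Common attributes: Project1 ∩ Project2 = {Start, DeptNo, MName}.
Closure of {Start, DeptNo, MName}: MName → MgrID applies, adding MgrID. So (Start, DeptNo, MName)⁺ = {Start, DeptNo, MName, MgrID}.
This closure contains every attribute of Project2, so Project1 ∩ Project2 → Project2. The join is lossless.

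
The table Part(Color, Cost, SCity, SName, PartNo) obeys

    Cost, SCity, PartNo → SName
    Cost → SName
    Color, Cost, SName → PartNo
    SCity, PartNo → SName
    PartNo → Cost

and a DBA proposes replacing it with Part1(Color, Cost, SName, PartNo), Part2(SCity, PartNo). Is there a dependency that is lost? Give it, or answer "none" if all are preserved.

none

Cost, SCity, PartNo → SName: restricted closure across fragments reaches SName.
Cost → SName lies within Part1.
Color, Cost, SName → PartNo lies within Part1.
SCity, PartNo → SName: restricted closure across fragments reaches SName.
PartNo → Cost lies within Part1.
Every dependency is enforceable on the fragments, so the decomposition is dependency-preserving.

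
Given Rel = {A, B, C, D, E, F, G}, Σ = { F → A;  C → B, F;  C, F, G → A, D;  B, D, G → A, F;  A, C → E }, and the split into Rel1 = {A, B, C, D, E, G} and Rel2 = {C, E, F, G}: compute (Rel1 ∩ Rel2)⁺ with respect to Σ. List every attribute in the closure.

Rel1 ∩ Rel2 = {C, E, G}.
C → B, F applies, adding B, F
C, F, G → A, D applies, adding A, D
Closure: {A, B, C, D, E, F, G}.

A, B, C, D, E, F, G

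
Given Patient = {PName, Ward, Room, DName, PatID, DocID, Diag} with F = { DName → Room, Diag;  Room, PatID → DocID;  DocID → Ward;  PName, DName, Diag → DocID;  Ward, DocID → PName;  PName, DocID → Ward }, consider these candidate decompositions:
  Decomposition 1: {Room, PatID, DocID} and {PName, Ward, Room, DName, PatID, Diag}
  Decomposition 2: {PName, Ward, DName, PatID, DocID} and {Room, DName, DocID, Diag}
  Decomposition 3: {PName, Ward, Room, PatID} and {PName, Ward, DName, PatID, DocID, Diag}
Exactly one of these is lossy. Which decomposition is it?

Decomposition 3

Decomposition 1: common = {Room, PatID}, closure = {PName, Ward, Room, PatID, DocID} → lossless.
Decomposition 2: common = {DName, DocID}, closure = {PName, Ward, Room, DName, DocID, Diag} → lossless.
Decomposition 3: common = {PName, Ward, PatID}, closure = {PName, Ward, PatID} → lossy.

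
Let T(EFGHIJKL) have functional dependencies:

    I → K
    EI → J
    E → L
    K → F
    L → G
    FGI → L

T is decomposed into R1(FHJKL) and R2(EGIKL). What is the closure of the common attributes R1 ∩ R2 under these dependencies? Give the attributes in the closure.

R1 ∩ R2 = {KL}.
K → F applies, adding F
L → G applies, adding G
Closure: {FGKL}.

FGKL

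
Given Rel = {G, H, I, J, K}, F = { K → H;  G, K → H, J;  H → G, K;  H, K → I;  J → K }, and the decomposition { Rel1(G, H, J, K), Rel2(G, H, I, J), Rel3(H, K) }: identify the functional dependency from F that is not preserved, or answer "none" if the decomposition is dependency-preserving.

K → H lies within Rel1.
G, K → H, J lies within Rel1.
H → G, K lies within Rel1.
H, K → I: restricted closure across fragments reaches I.
J → K lies within Rel1.
Every dependency is enforceable on the fragments, so the decomposition is dependency-preserving.

none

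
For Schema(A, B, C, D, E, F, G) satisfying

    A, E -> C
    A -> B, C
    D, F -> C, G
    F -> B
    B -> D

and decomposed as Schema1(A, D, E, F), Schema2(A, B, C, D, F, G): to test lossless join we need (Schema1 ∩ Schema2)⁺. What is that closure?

Schema1 ∩ Schema2 = {A, D, F}.
A → B, C applies, adding B, C
D, F → C, G applies, adding G
Closure: {A, B, C, D, F, G}.

A, B, C, D, F, G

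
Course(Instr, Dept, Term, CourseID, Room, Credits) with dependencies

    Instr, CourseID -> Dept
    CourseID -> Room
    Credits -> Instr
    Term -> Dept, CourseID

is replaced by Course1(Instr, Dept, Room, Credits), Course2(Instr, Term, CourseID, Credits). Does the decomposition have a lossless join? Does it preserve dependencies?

lossy and not dependency-preserving

Lossless test: (Instr, Credits)⁺ = {Instr, Credits}, which is a superkey of neither fragment — lossy.
Dependency preservation: the restricted closure of {Instr, CourseID} across the fragments never reaches {Dept}, so Instr, CourseID → Dept cannot be enforced without a join — not preserved.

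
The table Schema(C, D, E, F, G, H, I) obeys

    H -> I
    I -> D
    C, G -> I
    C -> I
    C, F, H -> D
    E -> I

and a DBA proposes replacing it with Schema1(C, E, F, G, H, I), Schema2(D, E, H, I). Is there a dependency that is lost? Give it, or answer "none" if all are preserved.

H → I lies within Schema1.
I → D lies within Schema2.
C, G → I lies within Schema1.
C → I lies within Schema1.
C, F, H → D: restricted closure across fragments reaches D.
E → I lies within Schema1.
Every dependency is enforceable on the fragments, so the decomposition is dependency-preserving.

none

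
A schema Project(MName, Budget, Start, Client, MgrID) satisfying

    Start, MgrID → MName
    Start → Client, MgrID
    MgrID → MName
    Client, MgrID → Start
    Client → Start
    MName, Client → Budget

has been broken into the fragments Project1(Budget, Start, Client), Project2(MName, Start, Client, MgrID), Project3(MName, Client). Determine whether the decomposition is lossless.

Yes

Chase test. Columns are MName, Budget, Start, Client, MgrID; row i has aⱼ where attribute j ∈ Projecti, else bᵢⱼ.
Initial tableau (one row per fragment):
  row 1: b11 a2 a3 a4 b15
  row 2: a1 b22 a3 a4 a5
  row 3: a1 b32 b33 a4 b35
Rows 1 and 2 agree on Start; apply Start→Client, MgrID and equate their Client, MgrID entries.
Rows 1 and 2 agree on MgrID; apply MgrID→MName and equate their MName entries.
Rows 1 and 3 agree on Client; apply Client→Start and equate their Start entries.
Rows 1 and 2 agree on MName, Client; apply MName, Client→Budget and equate their Budget entries.
Rows 1 and 3 agree on MName, Client; apply MName, Client→Budget and equate their Budget entries.
Rows 1 and 3 agree on Start; apply Start→Client, MgrID and equate their Client, MgrID entries.
Row 1 is now all distinguished symbols — the join is lossless.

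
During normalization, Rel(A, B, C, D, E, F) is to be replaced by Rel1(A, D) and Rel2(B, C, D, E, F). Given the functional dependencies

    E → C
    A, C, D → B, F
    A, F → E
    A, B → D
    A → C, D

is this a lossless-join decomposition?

No

Common attributes: Rel1 ∩ Rel2 = {D}.
No dependency enlarges {D}, so (D)⁺ = {D}.
The closure contains neither all of Rel1 = {A, D} nor all of Rel2 = {B, C, D, E, F}, so the common attributes are not a superkey of either fragment. The join is lossy.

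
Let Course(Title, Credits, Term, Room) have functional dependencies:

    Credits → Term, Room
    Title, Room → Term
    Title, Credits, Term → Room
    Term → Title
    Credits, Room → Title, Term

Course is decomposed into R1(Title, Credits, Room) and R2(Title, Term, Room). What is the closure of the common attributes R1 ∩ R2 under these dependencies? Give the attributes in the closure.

Title, Term, Room

R1 ∩ R2 = {Title, Room}.
Title, Room → Term applies, adding Term
Closure: {Title, Term, Room}.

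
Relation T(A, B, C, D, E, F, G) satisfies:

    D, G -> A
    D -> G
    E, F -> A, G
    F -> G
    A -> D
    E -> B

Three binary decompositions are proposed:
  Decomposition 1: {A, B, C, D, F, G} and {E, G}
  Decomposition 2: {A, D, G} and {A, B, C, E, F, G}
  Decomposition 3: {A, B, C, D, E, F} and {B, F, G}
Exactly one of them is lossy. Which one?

Decomposition 1: common = {G}, closure = {G} → lossy.
Decomposition 2: common = {A, G}, closure = {A, D, G} → lossless.
Decomposition 3: common = {B, F}, closure = {B, F, G} → lossless.

Decomposition 1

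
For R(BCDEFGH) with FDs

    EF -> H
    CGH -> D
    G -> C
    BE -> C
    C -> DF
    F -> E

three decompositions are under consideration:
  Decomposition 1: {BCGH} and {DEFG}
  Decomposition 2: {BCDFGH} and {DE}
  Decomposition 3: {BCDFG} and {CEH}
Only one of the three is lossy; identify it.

Decomposition 1: common = {G}, closure = {CDEFGH} → lossless.
Decomposition 2: common = {D}, closure = {D} → lossy.
Decomposition 3: common = {C}, closure = {CDEFH} → lossless.

Decomposition 2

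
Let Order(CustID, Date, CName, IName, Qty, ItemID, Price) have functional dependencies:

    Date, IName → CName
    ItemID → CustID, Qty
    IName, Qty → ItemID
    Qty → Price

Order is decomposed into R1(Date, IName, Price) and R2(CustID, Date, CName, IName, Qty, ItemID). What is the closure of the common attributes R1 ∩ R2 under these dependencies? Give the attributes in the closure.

R1 ∩ R2 = {Date, IName}.
Date, IName → CName applies, adding CName
Closure: {Date, CName, IName}.

Date, CName, IName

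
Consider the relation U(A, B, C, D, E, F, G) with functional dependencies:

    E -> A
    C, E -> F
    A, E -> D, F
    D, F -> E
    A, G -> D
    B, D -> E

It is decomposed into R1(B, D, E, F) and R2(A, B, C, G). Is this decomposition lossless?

Common attributes: R1 ∩ R2 = {B}.
No dependency enlarges {B}, so (B)⁺ = {B}.
The closure contains neither all of R1 = {B, D, E, F} nor all of R2 = {A, B, C, G}, so the common attributes are not a superkey of either fragment. The join is lossy.

No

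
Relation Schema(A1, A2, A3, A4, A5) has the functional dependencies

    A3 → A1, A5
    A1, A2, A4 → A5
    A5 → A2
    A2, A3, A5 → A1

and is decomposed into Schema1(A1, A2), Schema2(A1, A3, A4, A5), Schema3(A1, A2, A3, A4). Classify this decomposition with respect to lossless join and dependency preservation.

Lossless test (chase): Rows 2 and 3 agree on A3; apply A3→A1, A5 and equate their A1, A5 entries. Rows 2 and 3 agree on A5; apply A5→A2 and equate their A2 entries. Row 2 is now all distinguished symbols — the join is lossless.
Dependency preservation: the restricted closure of {A1, A2, A4} across the fragments never reaches {A5}, so A1, A2, A4 → A5 cannot be enforced without a join — not preserved.

lossless but not dependency-preserving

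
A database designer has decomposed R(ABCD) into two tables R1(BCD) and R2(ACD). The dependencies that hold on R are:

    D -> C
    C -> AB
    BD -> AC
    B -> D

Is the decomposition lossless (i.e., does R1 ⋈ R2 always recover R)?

Yes

Common attributes: R1 ∩ R2 = {CD}.
Closure of {CD}: C → AB applies, adding AB. So (CD)⁺ = {ABCD}.
This closure contains every attribute of R1, so R1 ∩ R2 → R1. The join is lossless.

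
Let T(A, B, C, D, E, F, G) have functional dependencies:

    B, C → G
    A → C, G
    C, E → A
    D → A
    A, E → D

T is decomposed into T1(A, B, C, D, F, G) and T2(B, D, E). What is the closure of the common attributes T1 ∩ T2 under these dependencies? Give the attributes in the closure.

A, B, C, D, G

T1 ∩ T2 = {B, D}.
D → A applies, adding A
A → C, G applies, adding C, G
Closure: {A, B, C, D, G}.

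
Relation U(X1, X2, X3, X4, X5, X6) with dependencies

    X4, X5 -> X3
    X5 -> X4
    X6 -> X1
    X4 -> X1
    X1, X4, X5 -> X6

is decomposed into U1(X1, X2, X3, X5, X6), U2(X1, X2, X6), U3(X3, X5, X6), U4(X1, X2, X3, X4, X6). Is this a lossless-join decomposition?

Chase test. Columns are X1, X2, X3, X4, X5, X6; row i has aⱼ where attribute j ∈ Ui, else bᵢⱼ.
Initial tableau (one row per fragment):
  row 1: a1 a2 a3 b14 a5 a6
  row 2: a1 a2 b23 b24 b25 a6
  row 3: b31 b32 a3 b34 a5 a6
  row 4: a1 a2 a3 a4 b45 a6
Rows 1 and 3 agree on X5; apply X5→X4 and equate their X4 entries.
Rows 1 and 3 agree on X6; apply X6→X1 and equate their X1 entries.
No row becomes fully distinguished — the join is lossy.

No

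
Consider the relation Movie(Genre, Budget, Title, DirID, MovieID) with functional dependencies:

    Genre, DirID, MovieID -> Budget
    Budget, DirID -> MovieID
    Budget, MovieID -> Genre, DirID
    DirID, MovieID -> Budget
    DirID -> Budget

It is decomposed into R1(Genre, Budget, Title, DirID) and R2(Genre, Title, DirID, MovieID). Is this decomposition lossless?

Common attributes: R1 ∩ R2 = {Genre, Title, DirID}.
Closure of {Genre, Title, DirID}: DirID → Budget applies, adding Budget; Budget, DirID → MovieID applies, adding MovieID. So (Genre, Title, DirID)⁺ = {Genre, Budget, Title, DirID, MovieID}.
This closure contains every attribute of R1, so R1 ∩ R2 → R1. The join is lossless.

Yes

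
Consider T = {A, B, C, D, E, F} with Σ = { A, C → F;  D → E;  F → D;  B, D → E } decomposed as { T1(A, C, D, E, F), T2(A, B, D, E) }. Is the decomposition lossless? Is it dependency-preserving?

lossy but dependency-preserving

Lossless test: (A, D, E)⁺ = {A, D, E}, which is a superkey of neither fragment — lossy.
Dependency preservation: every FD's attributes lie within a single fragment, so each can be enforced locally — preserved.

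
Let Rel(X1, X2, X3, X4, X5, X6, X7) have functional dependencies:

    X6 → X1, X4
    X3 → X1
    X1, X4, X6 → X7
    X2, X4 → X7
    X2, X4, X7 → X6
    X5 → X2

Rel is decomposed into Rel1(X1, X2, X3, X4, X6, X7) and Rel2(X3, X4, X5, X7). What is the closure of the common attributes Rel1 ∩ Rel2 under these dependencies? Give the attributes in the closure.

Rel1 ∩ Rel2 = {X3, X4, X7}.
X3 → X1 applies, adding X1
Closure: {X1, X3, X4, X7}.

X1, X3, X4, X7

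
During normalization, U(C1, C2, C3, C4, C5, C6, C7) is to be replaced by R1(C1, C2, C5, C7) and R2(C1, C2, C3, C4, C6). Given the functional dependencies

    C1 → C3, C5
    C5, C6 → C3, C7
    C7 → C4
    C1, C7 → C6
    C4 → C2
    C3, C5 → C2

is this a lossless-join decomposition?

Common attributes: R1 ∩ R2 = {C1, C2}.
Closure of {C1, C2}: C1 → C3, C5 applies, adding C3, C5. So (C1, C2)⁺ = {C1, C2, C3, C5}.
The closure contains neither all of R1 = {C1, C2, C5, C7} nor all of R2 = {C1, C2, C3, C4, C6}, so the common attributes are not a superkey of either fragment. The join is lossy.

No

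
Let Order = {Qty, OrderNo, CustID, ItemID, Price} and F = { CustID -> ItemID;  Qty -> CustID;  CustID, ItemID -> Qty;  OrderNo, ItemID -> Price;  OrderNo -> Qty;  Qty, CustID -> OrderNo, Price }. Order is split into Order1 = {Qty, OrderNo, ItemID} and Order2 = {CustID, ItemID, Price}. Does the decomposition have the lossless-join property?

No

Common attributes: Order1 ∩ Order2 = {ItemID}.
No dependency enlarges {ItemID}, so (ItemID)⁺ = {ItemID}.
The closure contains neither all of Order1 = {Qty, OrderNo, ItemID} nor all of Order2 = {CustID, ItemID, Price}, so the common attributes are not a superkey of either fragment. The join is lossy.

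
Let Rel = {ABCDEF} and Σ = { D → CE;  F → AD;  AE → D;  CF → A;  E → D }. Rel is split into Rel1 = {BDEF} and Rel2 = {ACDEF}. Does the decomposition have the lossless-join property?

Common attributes: Rel1 ∩ Rel2 = {DEF}.
Closure of {DEF}: D → CE applies, adding C; F → AD applies, adding A. So (DEF)⁺ = {ACDEF}.
This closure contains every attribute of Rel2, so Rel1 ∩ Rel2 → Rel2. The join is lossless.

Yes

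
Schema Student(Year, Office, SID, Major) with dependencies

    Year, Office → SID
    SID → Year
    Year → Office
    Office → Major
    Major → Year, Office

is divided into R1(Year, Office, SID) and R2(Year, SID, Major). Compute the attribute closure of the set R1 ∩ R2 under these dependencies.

R1 ∩ R2 = {Year, SID}.
Year → Office applies, adding Office
Office → Major applies, adding Major
Closure: {Year, Office, SID, Major}.

Year, Office, SID, Major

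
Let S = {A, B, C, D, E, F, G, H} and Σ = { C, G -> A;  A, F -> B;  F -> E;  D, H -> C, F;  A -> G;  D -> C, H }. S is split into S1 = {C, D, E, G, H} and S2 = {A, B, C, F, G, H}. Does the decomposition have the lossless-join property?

No

Common attributes: S1 ∩ S2 = {C, G, H}.
Closure of {C, G, H}: C, G → A applies, adding A. So (C, G, H)⁺ = {A, C, G, H}.
The closure contains neither all of S1 = {C, D, E, G, H} nor all of S2 = {A, B, C, F, G, H}, so the common attributes are not a superkey of either fragment. The join is lossy.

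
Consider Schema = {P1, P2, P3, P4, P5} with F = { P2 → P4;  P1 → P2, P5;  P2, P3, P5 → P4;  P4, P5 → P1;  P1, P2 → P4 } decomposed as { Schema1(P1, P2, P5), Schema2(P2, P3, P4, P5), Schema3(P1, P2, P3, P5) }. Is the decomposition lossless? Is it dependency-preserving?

Lossless test (chase): Rows 1 and 2 agree on P2; apply P2→P4 and equate their P4 entries. Rows 1 and 3 agree on P2; apply P2→P4 and equate their P4 entries. Rows 1 and 2 agree on P4, P5; apply P4, P5→P1 and equate their P1 entries. Row 2 is now all distinguished symbols — the join is lossless.
Dependency preservation: P4, P5 → P1; P1, P2 → P4 are not contained in any single fragment, but the restricted closure of each left-hand side across the fragments still reaches the right-hand side; the remaining FDs each lie inside some fragment. All dependencies are preserved.

lossless and dependency-preserving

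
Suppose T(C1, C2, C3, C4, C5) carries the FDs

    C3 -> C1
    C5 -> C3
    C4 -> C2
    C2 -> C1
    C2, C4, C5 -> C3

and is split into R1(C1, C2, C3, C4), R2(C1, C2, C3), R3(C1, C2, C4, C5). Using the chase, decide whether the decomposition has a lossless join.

Chase test. Columns are C1, C2, C3, C4, C5; row i has aⱼ where attribute j ∈ Ri, else bᵢⱼ.
Initial tableau (one row per fragment):
  row 1: a1 a2 a3 a4 b15
  row 2: a1 a2 a3 b24 b25
  row 3: a1 a2 b33 a4 a5
No row becomes fully distinguished — the join is lossy.

No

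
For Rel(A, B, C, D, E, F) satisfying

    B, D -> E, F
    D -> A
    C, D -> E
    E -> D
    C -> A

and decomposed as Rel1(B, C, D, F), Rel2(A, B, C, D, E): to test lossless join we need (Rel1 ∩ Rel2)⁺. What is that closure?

Rel1 ∩ Rel2 = {B, C, D}.
B, D → E, F applies, adding E, F
D → A applies, adding A
Closure: {A, B, C, D, E, F}.

A, B, C, D, E, F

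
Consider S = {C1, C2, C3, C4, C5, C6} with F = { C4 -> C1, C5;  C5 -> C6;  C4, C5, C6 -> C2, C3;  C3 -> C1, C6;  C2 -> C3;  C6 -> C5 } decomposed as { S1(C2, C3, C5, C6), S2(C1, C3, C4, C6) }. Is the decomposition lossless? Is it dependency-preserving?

lossy and not dependency-preserving

Lossless test: (C3, C6)⁺ = {C1, C3, C5, C6}, which is a superkey of neither fragment — lossy.
Dependency preservation: the restricted closure of {C4, C5, C6} across the fragments never reaches {C2, C3}, so C4, C5, C6 → C2, C3 cannot be enforced without a join — not preserved.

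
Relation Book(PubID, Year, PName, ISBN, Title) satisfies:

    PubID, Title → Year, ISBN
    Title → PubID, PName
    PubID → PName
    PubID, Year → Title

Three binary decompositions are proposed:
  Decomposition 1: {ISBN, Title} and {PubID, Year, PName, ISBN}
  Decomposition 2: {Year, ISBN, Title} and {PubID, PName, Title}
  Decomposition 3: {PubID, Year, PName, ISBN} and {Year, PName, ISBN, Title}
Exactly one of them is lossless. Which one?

Decomposition 1: common = {ISBN}, closure = {ISBN} → lossy.
Decomposition 2: common = {Title}, closure = {PubID, Year, PName, ISBN, Title} → lossless.
Decomposition 3: common = {Year, PName, ISBN}, closure = {Year, PName, ISBN} → lossy.

Decomposition 2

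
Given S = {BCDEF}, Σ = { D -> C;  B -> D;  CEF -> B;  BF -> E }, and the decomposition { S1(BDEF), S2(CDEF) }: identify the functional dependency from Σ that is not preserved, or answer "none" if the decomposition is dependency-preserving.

D → C lies within S2.
B → D lies within S1.
CEF → B: restricted closure across fragments reaches B.
BF → E lies within S1.
Every dependency is enforceable on the fragments, so the decomposition is dependency-preserving.

none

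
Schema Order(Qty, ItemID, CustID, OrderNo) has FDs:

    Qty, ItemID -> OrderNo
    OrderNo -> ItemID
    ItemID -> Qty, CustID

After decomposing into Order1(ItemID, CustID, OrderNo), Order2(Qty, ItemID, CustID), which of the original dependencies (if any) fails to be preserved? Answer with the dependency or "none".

Qty, ItemID → OrderNo: restricted closure across fragments reaches OrderNo.
OrderNo → ItemID lies within Order1.
ItemID → Qty, CustID lies within Order2.
Every dependency is enforceable on the fragments, so the decomposition is dependency-preserving.

none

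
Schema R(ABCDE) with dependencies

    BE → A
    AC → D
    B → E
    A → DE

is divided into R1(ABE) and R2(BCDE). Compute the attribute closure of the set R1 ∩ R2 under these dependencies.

ABDE

R1 ∩ R2 = {BE}.
BE → A applies, adding A
A → DE applies, adding D
Closure: {ABDE}.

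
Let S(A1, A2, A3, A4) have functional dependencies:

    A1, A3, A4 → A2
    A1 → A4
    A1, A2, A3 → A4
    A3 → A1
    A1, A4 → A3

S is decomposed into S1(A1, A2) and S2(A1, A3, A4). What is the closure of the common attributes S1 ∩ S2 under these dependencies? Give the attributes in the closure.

A1, A2, A3, A4

S1 ∩ S2 = {A1}.
A1 → A4 applies, adding A4
A1, A4 → A3 applies, adding A3
A1, A3, A4 → A2 applies, adding A2
Closure: {A1, A2, A3, A4}.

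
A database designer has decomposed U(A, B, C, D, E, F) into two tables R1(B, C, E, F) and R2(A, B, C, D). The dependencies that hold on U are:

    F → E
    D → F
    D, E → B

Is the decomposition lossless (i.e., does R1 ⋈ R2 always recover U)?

No

Common attributes: R1 ∩ R2 = {B, C}.
No dependency enlarges {B, C}, so (B, C)⁺ = {B, C}.
The closure contains neither all of R1 = {B, C, E, F} nor all of R2 = {A, B, C, D}, so the common attributes are not a superkey of either fragment. The join is lossy.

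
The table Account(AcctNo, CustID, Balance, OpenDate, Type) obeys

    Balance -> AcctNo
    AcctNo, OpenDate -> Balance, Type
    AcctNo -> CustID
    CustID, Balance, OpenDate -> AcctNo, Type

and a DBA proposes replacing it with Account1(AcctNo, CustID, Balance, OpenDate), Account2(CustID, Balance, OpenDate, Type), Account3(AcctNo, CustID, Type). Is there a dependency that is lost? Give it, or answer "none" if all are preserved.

none

Balance → AcctNo lies within Account1.
AcctNo, OpenDate → Balance, Type: restricted closure across fragments reaches Balance, Type.
AcctNo → CustID lies within Account1.
CustID, Balance, OpenDate → AcctNo, Type: restricted closure across fragments reaches AcctNo, Type.
Every dependency is enforceable on the fragments, so the decomposition is dependency-preserving.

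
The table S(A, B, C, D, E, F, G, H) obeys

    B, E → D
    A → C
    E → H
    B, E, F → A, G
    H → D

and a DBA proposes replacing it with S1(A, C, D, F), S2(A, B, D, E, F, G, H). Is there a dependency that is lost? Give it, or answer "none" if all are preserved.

none

B, E → D lies within S2.
A → C lies within S1.
E → H lies within S2.
B, E, F → A, G lies within S2.
H → D lies within S2.
Every dependency is enforceable on the fragments, so the decomposition is dependency-preserving.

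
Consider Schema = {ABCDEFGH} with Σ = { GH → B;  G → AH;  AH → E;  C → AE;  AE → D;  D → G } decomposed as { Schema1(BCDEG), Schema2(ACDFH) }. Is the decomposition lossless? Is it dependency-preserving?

lossless but not dependency-preserving

Lossless test: (CD)⁺ = {ABCDEGH}, which contains all of one fragment — lossless.
Dependency preservation: the restricted closure of {AE} across the fragments never reaches {D}, so AE → D cannot be enforced without a join — not preserved.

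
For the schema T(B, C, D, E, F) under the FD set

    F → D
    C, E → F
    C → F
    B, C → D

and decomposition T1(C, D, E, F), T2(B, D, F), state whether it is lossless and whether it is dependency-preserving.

Lossless test: (D, F)⁺ = {D, F}, which is a superkey of neither fragment — lossy.
Dependency preservation: B, C → D is not contained in any single fragment, but the restricted closure of its left-hand side across the fragments still reaches the right-hand side; the remaining FDs each lie inside some fragment. All dependencies are preserved.

lossy but dependency-preserving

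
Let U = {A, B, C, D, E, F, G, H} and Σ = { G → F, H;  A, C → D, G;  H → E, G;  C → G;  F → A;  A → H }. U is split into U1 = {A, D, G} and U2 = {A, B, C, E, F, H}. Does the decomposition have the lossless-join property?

No

Common attributes: U1 ∩ U2 = {A}.
Closure of {A}: A → H applies, adding H; H → E, G applies, adding E, G; G → F, H applies, adding F. So (A)⁺ = {A, E, F, G, H}.
The closure contains neither all of U1 = {A, D, G} nor all of U2 = {A, B, C, E, F, H}, so the common attributes are not a superkey of either fragment. The join is lossy.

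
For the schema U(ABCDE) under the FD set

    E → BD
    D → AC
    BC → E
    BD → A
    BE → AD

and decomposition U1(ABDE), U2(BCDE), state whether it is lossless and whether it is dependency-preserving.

lossless and dependency-preserving

Lossless test: (BDE)⁺ = {ABCDE}, which contains all of one fragment — lossless.
Dependency preservation: D → AC is not contained in any single fragment, but the restricted closure of its left-hand side across the fragments still reaches the right-hand side; the remaining FDs each lie inside some fragment. All dependencies are preserved.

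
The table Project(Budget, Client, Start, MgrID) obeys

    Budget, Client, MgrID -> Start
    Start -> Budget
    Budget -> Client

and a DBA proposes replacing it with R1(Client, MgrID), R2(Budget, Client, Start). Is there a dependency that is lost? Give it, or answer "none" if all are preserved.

Budget, Client, MgrID -> Start

Check Budget, Client, MgrID → Start: no single fragment contains all of {Budget, Client, Start, MgrID}, and the restricted closure of {Budget, Client, MgrID} across the fragments never reaches {Start}.
Start → Budget is preserved.
Budget → Client is preserved.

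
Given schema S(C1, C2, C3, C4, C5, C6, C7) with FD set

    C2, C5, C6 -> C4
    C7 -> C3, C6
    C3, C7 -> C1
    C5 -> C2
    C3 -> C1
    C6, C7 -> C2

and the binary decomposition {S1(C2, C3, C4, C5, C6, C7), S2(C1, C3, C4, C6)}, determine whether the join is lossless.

Yes

Common attributes: S1 ∩ S2 = {C3, C4, C6}.
Closure of {C3, C4, C6}: C3 → C1 applies, adding C1. So (C3, C4, C6)⁺ = {C1, C3, C4, C6}.
This closure contains every attribute of S2, so S1 ∩ S2 → S2. The join is lossless.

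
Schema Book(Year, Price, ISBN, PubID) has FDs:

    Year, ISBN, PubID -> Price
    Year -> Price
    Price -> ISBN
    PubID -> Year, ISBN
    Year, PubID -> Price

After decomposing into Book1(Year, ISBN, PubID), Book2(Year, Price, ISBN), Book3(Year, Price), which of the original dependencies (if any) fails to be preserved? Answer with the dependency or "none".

none

Year, ISBN, PubID → Price: restricted closure across fragments reaches Price.
Year → Price lies within Book2.
Price → ISBN lies within Book2.
PubID → Year, ISBN lies within Book1.
Year, PubID → Price: restricted closure across fragments reaches Price.
Every dependency is enforceable on the fragments, so the decomposition is dependency-preserving.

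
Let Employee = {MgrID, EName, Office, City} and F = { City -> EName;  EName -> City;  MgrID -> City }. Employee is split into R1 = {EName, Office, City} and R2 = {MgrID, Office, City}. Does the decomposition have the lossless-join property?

Common attributes: R1 ∩ R2 = {Office, City}.
Closure of {Office, City}: City → EName applies, adding EName. So (Office, City)⁺ = {EName, Office, City}.
This closure contains every attribute of R1, so R1 ∩ R2 → R1. The join is lossless.

Yes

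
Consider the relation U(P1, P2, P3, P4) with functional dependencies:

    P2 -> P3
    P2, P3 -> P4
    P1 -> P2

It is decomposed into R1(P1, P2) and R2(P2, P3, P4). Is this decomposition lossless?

Yes

Common attributes: R1 ∩ R2 = {P2}.
Closure of {P2}: P2 → P3 applies, adding P3; P2, P3 → P4 applies, adding P4. So (P2)⁺ = {P2, P3, P4}.
This closure contains every attribute of R2, so R1 ∩ R2 → R2. The join is lossless.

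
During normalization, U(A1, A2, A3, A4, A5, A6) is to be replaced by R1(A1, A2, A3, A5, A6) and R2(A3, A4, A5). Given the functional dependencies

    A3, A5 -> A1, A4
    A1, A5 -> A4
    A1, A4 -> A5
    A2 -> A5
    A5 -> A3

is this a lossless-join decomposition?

Common attributes: R1 ∩ R2 = {A3, A5}.
Closure of {A3, A5}: A3, A5 → A1, A4 applies, adding A1, A4. So (A3, A5)⁺ = {A1, A3, A4, A5}.
This closure contains every attribute of R2, so R1 ∩ R2 → R2. The join is lossless.

Yes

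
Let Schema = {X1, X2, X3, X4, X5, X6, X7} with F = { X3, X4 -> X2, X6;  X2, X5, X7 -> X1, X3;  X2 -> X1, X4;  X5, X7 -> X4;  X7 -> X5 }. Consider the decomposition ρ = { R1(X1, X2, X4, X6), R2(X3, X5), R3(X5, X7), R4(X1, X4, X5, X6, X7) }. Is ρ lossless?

Chase test. Columns are X1, X2, X3, X4, X5, X6, X7; row i has aⱼ where attribute j ∈ Ri, else bᵢⱼ.
Initial tableau (one row per fragment):
  row 1: a1 a2 b13 a4 b15 a6 b17
  row 2: b21 b22 a3 b24 a5 b26 b27
  row 3: b31 b32 b33 b34 a5 b36 a7
  row 4: a1 b42 b43 a4 a5 a6 a7
Rows 3 and 4 agree on X5, X7; apply X5, X7→X4 and equate their X4 entries.
No row becomes fully distinguished — the join is lossy.

No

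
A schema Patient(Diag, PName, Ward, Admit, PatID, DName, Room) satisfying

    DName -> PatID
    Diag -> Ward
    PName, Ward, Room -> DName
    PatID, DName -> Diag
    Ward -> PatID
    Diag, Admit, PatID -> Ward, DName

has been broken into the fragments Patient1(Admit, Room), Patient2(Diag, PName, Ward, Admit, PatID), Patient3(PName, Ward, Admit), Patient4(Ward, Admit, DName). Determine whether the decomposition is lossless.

No

Chase test. Columns are Diag, PName, Ward, Admit, PatID, DName, Room; row i has aⱼ where attribute j ∈ Patienti, else bᵢⱼ.
Initial tableau (one row per fragment):
  row 1: b11 b12 b13 a4 b15 b16 a7
  row 2: a1 a2 a3 a4 a5 b26 b27
  row 3: b31 a2 a3 a4 b35 b36 b37
  row 4: b41 b42 a3 a4 b45 a6 b47
Rows 2 and 3 agree on Ward; apply Ward→PatID and equate their PatID entries.
Rows 2 and 4 agree on Ward; apply Ward→PatID and equate their PatID entries.
No row becomes fully distinguished — the join is lossy.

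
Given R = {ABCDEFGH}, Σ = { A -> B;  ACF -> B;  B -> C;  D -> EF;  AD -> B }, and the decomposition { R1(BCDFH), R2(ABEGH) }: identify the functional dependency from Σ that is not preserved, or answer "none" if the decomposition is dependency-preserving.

Check D → EF: no single fragment contains all of {DEF}, and the restricted closure of {D} across the fragments never reaches {EF}.
A → B is preserved.
ACF → B is preserved.
B → C is preserved.
AD → B is preserved.

D -> EF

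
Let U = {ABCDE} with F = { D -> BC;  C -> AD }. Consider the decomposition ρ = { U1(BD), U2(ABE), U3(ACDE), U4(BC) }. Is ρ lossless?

Yes

Chase test. Columns are ABCDE; row i has aⱼ where attribute j ∈ Ui, else bᵢⱼ.
Initial tableau (one row per fragment):
  row 1: b11 a2 b13 a4 b15
  row 2: a1 a2 b23 b24 a5
  row 3: a1 b32 a3 a4 a5
  row 4: b41 a2 a3 b44 b45
Rows 1 and 3 agree on D; apply D→BC and equate their BC entries.
Rows 1 and 3 agree on C; apply C→AD and equate their AD entries.
Rows 1 and 4 agree on C; apply C→AD and equate their AD entries.
Row 3 is now all distinguished symbols — the join is lossless.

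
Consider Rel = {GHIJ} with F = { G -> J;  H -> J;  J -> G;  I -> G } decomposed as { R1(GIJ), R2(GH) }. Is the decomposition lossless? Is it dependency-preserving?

Lossless test: (G)⁺ = {GJ}, which is a superkey of neither fragment — lossy.
Dependency preservation: H → J is not contained in any single fragment, but the restricted closure of its left-hand side across the fragments still reaches the right-hand side; the remaining FDs each lie inside some fragment. All dependencies are preserved.

lossy but dependency-preserving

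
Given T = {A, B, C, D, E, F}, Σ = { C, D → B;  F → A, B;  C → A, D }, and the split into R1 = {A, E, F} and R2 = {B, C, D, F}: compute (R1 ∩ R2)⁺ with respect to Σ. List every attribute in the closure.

A, B, F

R1 ∩ R2 = {F}.
F → A, B applies, adding A, B
Closure: {A, B, F}.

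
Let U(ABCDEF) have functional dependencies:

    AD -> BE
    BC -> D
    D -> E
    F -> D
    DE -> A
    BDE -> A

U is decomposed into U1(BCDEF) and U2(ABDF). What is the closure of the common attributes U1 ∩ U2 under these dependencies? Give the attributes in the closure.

ABDEF

U1 ∩ U2 = {BDF}.
D → E applies, adding E
DE → A applies, adding A
Closure: {ABDEF}.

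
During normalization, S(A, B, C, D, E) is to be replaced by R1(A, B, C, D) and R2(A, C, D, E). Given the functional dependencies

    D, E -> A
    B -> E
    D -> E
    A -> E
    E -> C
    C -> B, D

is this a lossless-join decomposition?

Common attributes: R1 ∩ R2 = {A, C, D}.
Closure of {A, C, D}: D → E applies, adding E; C → B, D applies, adding B. So (A, C, D)⁺ = {A, B, C, D, E}.
This closure contains every attribute of R1, so R1 ∩ R2 → R1. The join is lossless.

Yes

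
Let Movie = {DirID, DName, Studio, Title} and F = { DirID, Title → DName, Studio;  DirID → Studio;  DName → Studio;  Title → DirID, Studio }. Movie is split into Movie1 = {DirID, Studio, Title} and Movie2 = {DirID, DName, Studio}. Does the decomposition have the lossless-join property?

Common attributes: Movie1 ∩ Movie2 = {DirID, Studio}.
No dependency enlarges {DirID, Studio}, so (DirID, Studio)⁺ = {DirID, Studio}.
The closure contains neither all of Movie1 = {DirID, Studio, Title} nor all of Movie2 = {DirID, DName, Studio}, so the common attributes are not a superkey of either fragment. The join is lossy.

No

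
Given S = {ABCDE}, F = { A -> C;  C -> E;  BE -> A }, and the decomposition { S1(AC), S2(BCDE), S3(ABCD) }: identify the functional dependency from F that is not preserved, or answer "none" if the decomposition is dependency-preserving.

none

A → C lies within S1.
C → E lies within S2.
BE → A: restricted closure across fragments reaches A.
Every dependency is enforceable on the fragments, so the decomposition is dependency-preserving.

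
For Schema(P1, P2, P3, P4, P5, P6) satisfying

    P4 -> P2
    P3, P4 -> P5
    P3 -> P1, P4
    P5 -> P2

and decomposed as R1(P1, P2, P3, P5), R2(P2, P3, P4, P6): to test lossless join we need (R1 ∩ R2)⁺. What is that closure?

P1, P2, P3, P4, P5

R1 ∩ R2 = {P2, P3}.
P3 → P1, P4 applies, adding P1, P4
P3, P4 → P5 applies, adding P5
Closure: {P1, P2, P3, P4, P5}.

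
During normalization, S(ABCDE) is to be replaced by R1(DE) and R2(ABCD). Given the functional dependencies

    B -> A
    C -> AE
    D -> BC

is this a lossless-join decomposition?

Yes

Common attributes: R1 ∩ R2 = {D}.
Closure of {D}: D → BC applies, adding BC; B → A applies, adding A; C → AE applies, adding E. So (D)⁺ = {ABCDE}.
This closure contains every attribute of R1, so R1 ∩ R2 → R1. The join is lossless.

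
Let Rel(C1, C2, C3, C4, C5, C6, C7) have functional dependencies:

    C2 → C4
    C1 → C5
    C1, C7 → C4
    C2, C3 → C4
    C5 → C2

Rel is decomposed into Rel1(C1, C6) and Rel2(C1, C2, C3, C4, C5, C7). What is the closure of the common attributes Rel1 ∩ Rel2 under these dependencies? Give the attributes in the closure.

C1, C2, C4, C5

Rel1 ∩ Rel2 = {C1}.
C1 → C5 applies, adding C5
C5 → C2 applies, adding C2
C2 → C4 applies, adding C4
Closure: {C1, C2, C4, C5}.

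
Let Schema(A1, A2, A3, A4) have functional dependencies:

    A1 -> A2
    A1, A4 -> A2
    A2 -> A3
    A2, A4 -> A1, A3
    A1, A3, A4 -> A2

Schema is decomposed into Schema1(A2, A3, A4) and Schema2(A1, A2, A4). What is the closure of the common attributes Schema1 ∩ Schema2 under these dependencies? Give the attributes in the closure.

Schema1 ∩ Schema2 = {A2, A4}.
A2 → A3 applies, adding A3
A2, A4 → A1, A3 applies, adding A1
Closure: {A1, A2, A3, A4}.

A1, A2, A3, A4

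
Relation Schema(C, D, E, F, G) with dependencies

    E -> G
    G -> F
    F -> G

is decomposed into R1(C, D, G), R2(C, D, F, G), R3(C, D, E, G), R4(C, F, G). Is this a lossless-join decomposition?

Chase test. Columns are C, D, E, F, G; row i has aⱼ where attribute j ∈ Ri, else bᵢⱼ.
Initial tableau (one row per fragment):
  row 1: a1 a2 b13 b14 a5
  row 2: a1 a2 b23 a4 a5
  row 3: a1 a2 a3 b34 a5
  row 4: a1 b42 b43 a4 a5
Rows 1 and 2 agree on G; apply G→F and equate their F entries.
Rows 1 and 3 agree on G; apply G→F and equate their F entries.
Row 3 is now all distinguished symbols — the join is lossless.

Yes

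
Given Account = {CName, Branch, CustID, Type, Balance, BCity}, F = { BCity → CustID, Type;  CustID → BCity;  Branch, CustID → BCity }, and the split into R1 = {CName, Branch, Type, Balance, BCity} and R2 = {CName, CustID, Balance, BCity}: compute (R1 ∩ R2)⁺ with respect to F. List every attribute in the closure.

CName, CustID, Type, Balance, BCity

R1 ∩ R2 = {CName, Balance, BCity}.
BCity → CustID, Type applies, adding CustID, Type
Closure: {CName, CustID, Type, Balance, BCity}.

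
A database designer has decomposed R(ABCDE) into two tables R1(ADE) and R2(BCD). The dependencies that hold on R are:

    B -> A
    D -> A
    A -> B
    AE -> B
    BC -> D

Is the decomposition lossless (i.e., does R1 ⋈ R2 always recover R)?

Common attributes: R1 ∩ R2 = {D}.
Closure of {D}: D → A applies, adding A; A → B applies, adding B. So (D)⁺ = {ABD}.
The closure contains neither all of R1 = {ADE} nor all of R2 = {BCD}, so the common attributes are not a superkey of either fragment. The join is lossy.

No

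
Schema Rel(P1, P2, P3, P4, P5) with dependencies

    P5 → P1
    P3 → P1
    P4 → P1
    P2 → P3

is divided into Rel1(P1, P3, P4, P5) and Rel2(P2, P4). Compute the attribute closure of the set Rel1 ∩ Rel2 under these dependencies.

P1, P4

Rel1 ∩ Rel2 = {P4}.
P4 → P1 applies, adding P1
Closure: {P1, P4}.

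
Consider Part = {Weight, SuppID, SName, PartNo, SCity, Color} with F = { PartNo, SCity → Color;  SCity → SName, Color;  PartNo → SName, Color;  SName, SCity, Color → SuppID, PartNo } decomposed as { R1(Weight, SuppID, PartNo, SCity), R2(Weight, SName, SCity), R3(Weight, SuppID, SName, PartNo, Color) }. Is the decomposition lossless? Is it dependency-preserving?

lossless and dependency-preserving

Lossless test (chase): Rows 1 and 2 agree on SCity; apply SCity→SName, Color and equate their SName, Color entries. Rows 1 and 3 agree on PartNo; apply PartNo→SName, Color and equate their SName, Color entries. Rows 1 and 2 agree on SName, SCity, Color; apply SName, SCity, Color→SuppID, PartNo and equate their SuppID, PartNo entries. Row 1 is now all distinguished symbols — the join is lossless.
Dependency preservation: PartNo, SCity → Color; SCity → SName, Color; SName, SCity, Color → SuppID, PartNo are not contained in any single fragment, but the restricted closure of each left-hand side across the fragments still reaches the right-hand side; the remaining FDs each lie inside some fragment. All dependencies are preserved.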